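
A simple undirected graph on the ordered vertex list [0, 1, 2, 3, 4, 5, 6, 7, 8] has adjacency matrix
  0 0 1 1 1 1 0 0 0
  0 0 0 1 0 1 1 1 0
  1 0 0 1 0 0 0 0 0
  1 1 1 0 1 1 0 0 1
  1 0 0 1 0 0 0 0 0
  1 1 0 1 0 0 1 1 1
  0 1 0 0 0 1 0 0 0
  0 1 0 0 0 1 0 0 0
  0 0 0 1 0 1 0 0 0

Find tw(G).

A width-2 tree decomposition is:
Bags: B1 = {0, 3, 4}  B2 = {0, 3, 5}  B3 = {1, 3, 5}  B4 = {1, 5, 6}  B5 = {0, 2, 3}  B6 = {3, 5, 8}  B7 = {1, 5, 7}
Tree: B1–B2, B2–B3, B3–B4, B1–B5, B2–B6, B3–B7
The largest bag has 3 vertices, giving width 2; this decomposition certifies tw(G) ≤ 2. On the other hand G contains the 3-clique {0, 2, 3}. A clique must lie in a single bag of any decomposition, so no decomposition can have width below 2. Combining the bounds, tw(G) = 2.

2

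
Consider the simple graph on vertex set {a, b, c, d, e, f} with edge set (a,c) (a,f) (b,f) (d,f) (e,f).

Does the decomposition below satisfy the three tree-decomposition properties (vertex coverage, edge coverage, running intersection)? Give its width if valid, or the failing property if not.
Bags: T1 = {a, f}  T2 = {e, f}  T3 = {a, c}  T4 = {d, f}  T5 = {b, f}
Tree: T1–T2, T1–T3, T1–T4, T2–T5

Checking the three conditions: (i) the bags cover all of {a, b, c, d, e, f}; (ii) for each edge, some bag contains both endpoints; (iii) the bags containing any fixed vertex form a subtree. All hold, so the decomposition is valid with width 2 − 1 = 1.

Yes; width 1.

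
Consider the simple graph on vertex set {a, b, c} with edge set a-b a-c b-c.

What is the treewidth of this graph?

A width-2 tree decomposition is:
Bags: B1 = {a, b, c}
Tree: (single bag)
A single bag containing all 3 vertices is trivially a valid decomposition of width 2. For the lower bound, the 3 vertices {a, b, c} are pairwise adjacent, and any tree decomposition puts a clique entirely inside one bag — forcing width ≥ 2. The upper and lower bounds meet at 2, so that is the treewidth.

2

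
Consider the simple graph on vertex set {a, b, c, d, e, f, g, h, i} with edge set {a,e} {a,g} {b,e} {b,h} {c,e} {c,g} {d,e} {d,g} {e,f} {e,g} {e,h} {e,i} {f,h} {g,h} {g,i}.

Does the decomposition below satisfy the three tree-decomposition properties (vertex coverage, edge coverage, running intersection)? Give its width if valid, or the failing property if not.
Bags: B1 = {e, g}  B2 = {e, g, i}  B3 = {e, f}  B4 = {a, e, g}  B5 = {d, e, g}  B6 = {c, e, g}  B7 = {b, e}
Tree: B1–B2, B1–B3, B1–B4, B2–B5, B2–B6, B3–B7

A tree decomposition must satisfy three properties: every vertex lies in some bag; for every edge, both endpoints lie together in some bag; and for every vertex, the bags containing it form a connected subtree. Here vertex h appears in no bag, so the decomposition is invalid.

No — vertex h appears in no bag.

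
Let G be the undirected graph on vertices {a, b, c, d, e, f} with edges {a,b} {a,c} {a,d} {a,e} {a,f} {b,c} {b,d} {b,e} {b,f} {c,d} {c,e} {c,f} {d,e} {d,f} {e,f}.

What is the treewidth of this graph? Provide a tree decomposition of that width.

Treewidth 5.
One optimal decomposition is:
Bags: B1 = {a, b, c, d, e, f}
Tree: (single bag)

A single bag containing all 6 vertices is trivially a valid decomposition of width 5. On the other hand G contains the 6-clique {a, b, c, d, e, f}. A clique must lie in a single bag of any decomposition, so no decomposition can have width below 5. The upper and lower bounds meet at 5, so that is the treewidth.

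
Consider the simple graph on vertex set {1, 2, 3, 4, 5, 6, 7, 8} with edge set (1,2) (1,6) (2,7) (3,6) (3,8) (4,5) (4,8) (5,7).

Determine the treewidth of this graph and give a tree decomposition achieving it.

Treewidth 2.
Bags: B1 = {3, 4, 8}  B2 = {3, 4, 6}  B3 = {1, 4, 6}  B4 = {1, 2, 4}  B5 = {2, 4, 7}  B6 = {4, 5, 7}
Tree: B1–B2, B2–B3, B3–B4, B4–B5, B5–B6

Every bag has size at most 3, so the width is 3 − 1 = 2 and tw(G) ≤ 2. Since 4–8–3–6–1–2–7–5–4 is a cycle in G, G is not acyclic. Forests are exactly the graphs of treewidth ≤ 1, so tw(G) ≥ 2. Therefore the treewidth is 2.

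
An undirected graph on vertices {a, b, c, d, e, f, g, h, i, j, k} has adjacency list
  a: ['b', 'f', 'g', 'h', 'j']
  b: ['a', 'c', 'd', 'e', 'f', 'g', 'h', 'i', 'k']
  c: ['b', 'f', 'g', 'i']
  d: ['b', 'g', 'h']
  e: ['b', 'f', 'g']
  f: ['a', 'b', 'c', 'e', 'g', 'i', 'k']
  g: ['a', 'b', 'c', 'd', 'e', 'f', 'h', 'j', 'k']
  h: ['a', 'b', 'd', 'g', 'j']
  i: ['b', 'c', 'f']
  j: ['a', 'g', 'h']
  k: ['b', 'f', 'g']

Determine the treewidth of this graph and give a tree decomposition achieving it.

Treewidth 3.
One optimal decomposition is:
Bags: B1 = {a, b, g, h}  B2 = {a, b, f, g}  B3 = {a, g, h, j}  B4 = {b, c, f, g}  B5 = {b, e, f, g}  B6 = {b, f, g, k}  B7 = {b, d, g, h}  B8 = {b, c, f, i}
Tree: B1–B2, B1–B3, B2–B4, B4–B5, B4–B6, B1–B7, B4–B8

The largest bag has 4 vertices, giving width 3; this decomposition certifies tw(G) ≤ 3. For the lower bound, the 4 vertices {a, g, h, j} are pairwise adjacent, and any tree decomposition puts a clique entirely inside one bag — forcing width ≥ 3. Therefore the treewidth is 3.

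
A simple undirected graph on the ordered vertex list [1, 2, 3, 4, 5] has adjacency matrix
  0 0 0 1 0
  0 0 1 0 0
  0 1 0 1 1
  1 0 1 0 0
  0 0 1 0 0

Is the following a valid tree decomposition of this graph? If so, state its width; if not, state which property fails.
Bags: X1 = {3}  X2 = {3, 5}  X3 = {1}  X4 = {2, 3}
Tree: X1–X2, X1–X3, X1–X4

No — vertex 4 appears in no bag.

A tree decomposition must satisfy three properties: every vertex lies in some bag; for every edge, both endpoints lie together in some bag; and for every vertex, the bags containing it form a connected subtree. Here vertex 4 appears in no bag, so the decomposition is invalid.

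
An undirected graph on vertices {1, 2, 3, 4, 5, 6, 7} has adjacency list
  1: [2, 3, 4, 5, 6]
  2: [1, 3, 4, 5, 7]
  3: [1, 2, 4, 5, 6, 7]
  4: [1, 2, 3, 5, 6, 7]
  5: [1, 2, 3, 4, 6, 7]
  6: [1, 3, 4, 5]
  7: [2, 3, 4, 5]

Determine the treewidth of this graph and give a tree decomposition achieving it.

Every bag has size at most 5, so the width is 5 − 1 = 4 and tw(G) ≤ 4. For the lower bound, the 5 vertices {1, 2, 3, 4, 5} are pairwise adjacent, and any tree decomposition puts a clique entirely inside one bag — forcing width ≥ 4. Therefore the treewidth is 4.

Treewidth 4.
Bags: B1 = {1, 2, 3, 4, 5}  B2 = {2, 3, 4, 5, 7}  B3 = {1, 3, 4, 5, 6}
Tree: B1–B2, B1–B3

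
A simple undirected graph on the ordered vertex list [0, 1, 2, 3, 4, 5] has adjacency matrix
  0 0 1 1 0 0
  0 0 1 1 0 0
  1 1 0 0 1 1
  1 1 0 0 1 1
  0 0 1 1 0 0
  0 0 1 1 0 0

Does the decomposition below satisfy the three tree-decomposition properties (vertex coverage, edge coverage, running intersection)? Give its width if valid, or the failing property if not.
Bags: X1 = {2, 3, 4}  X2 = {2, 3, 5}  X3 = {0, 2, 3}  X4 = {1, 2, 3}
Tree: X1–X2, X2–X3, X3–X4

Vertex coverage: the bags together contain {0, 1, 2, 3, 4, 5}, the full vertex set. Edge coverage: each edge of G has both endpoints in at least one bag. Running intersection: for every vertex, the bags containing it form a connected subtree. All three properties hold, so this is a valid tree decomposition of width max|bag| − 1 = 2, and hence tw(G) ≤ 2.

Yes; width 2.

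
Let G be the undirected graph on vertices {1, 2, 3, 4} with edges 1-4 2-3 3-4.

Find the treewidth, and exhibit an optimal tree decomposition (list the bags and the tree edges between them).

Every bag has size at most 2, so the width is 2 − 1 = 1 and tw(G) ≤ 1. Any graph with an edge has treewidth ≥ 1, and G has the edge 1–4. Hence tw(G) = 1 exactly.

Treewidth 1.
Bags: B1 = {1, 4}  B2 = {3, 4}  B3 = {2, 3}
Tree: B1–B2, B2–B3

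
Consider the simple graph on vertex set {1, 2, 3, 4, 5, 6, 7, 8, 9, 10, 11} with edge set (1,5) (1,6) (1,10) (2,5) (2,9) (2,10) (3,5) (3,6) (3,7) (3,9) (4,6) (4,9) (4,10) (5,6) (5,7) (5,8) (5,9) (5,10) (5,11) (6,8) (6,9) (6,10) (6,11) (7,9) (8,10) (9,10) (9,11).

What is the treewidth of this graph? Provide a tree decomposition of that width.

The largest bag has 4 vertices, giving width 3; this decomposition certifies tw(G) ≤ 3. For the lower bound, the 4 vertices {4, 6, 9, 10} are pairwise adjacent, and any tree decomposition puts a clique entirely inside one bag — forcing width ≥ 3. The upper and lower bounds meet at 3, so that is the treewidth.

Treewidth 3.
One optimal decomposition is:
Bags: B1 = {5, 6, 9, 10}  B2 = {4, 6, 9, 10}  B3 = {2, 5, 9, 10}  B4 = {1, 5, 6, 10}  B5 = {3, 5, 6, 9}  B6 = {5, 6, 8, 10}  B7 = {3, 5, 7, 9}  B8 = {5, 6, 9, 11}
Tree: B1–B2, B1–B3, B1–B4, B1–B5, B4–B6, B5–B7, B1–B8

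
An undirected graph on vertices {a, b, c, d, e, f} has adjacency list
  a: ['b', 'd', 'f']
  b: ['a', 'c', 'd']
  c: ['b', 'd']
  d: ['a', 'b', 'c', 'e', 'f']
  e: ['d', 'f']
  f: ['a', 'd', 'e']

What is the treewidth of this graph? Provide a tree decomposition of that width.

The largest bag has 3 vertices, giving width 2; this decomposition certifies tw(G) ≤ 2. For the lower bound, the 3 vertices {b, c, d} are pairwise adjacent, and any tree decomposition puts a clique entirely inside one bag — forcing width ≥ 2. Hence tw(G) = 2 exactly.

Treewidth 2.
One optimal decomposition is:
Bags: B1 = {a, d, f}  B2 = {a, b, d}  B3 = {b, c, d}  B4 = {d, e, f}
Tree: B1–B2, B2–B3, B1–B4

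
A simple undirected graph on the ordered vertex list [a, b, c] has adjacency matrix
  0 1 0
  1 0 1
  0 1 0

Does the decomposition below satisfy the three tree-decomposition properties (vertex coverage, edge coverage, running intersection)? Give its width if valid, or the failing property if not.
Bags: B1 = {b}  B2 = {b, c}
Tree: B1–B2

No — vertex a appears in no bag.

A tree decomposition must satisfy three properties: every vertex lies in some bag; for every edge, both endpoints lie together in some bag; and for every vertex, the bags containing it form a connected subtree. Here vertex a appears in no bag, so the decomposition is invalid.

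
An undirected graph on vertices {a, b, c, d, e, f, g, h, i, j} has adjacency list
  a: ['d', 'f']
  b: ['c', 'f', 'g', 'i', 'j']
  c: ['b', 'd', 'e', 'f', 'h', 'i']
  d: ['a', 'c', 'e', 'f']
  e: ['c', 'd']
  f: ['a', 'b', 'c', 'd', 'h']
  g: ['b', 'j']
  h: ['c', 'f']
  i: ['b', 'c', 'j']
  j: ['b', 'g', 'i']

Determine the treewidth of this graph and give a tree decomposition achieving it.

Every bag has size at most 3, so the width is 3 − 1 = 2 and tw(G) ≤ 2. For the lower bound, the 3 vertices {b, g, j} are pairwise adjacent, and any tree decomposition puts a clique entirely inside one bag — forcing width ≥ 2. Therefore the treewidth is 2.

Treewidth 2.
One such decomposition:
Bags: B1 = {c, d, f}  B2 = {a, d, f}  B3 = {c, d, e}  B4 = {b, c, f}  B5 = {b, c, i}  B6 = {c, f, h}  B7 = {b, i, j}  B8 = {b, g, j}
Tree: B1–B2, B1–B3, B1–B4, B4–B5, B1–B6, B5–B7, B7–B8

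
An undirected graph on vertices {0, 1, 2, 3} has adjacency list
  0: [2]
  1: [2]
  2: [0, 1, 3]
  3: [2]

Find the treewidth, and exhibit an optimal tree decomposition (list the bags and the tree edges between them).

Treewidth 1.
Bags: B1 = {0, 2}  B2 = {2, 3}  B3 = {1, 2}
Tree: B1–B2, B2–B3

The largest bag has 2 vertices, giving width 1; this decomposition certifies tw(G) ≤ 1. Any graph with an edge has treewidth ≥ 1, and G has the edge 0–2. Hence tw(G) = 1 exactly.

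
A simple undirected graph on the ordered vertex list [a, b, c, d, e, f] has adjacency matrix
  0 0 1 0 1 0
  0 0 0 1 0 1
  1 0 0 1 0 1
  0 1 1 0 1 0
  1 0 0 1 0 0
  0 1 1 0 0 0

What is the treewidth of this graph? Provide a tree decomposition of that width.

Every bag has size at most 3, so the width is 3 − 1 = 2 and tw(G) ≤ 2. The edges e–a–c–d–e form a cycle, so G is not a tree and its treewidth is at least 2. Combining the bounds, tw(G) = 2.

Treewidth 2.
One such decomposition:
Bags: B1 = {a, d, e}  B2 = {a, c, d}  B3 = {b, c, d}  B4 = {b, c, f}
Tree: B1–B2, B2–B3, B3–B4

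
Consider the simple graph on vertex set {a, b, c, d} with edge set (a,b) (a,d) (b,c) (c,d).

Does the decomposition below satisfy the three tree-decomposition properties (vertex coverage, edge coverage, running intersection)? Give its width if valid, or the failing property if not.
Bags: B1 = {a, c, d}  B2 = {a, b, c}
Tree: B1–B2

Checking the three conditions: (i) the bags cover all of {a, b, c, d}; (ii) for each edge, some bag contains both endpoints; (iii) the bags containing any fixed vertex form a subtree. All hold, so the decomposition is valid with width 3 − 1 = 2.

Yes; width 2.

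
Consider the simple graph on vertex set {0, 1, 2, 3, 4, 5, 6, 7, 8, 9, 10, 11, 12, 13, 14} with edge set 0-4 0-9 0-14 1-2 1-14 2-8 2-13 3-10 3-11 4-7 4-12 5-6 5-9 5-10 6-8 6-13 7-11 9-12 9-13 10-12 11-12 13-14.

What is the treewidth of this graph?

3

A width-3 tree decomposition is:
Bags: B1 = {3, 7, 10, 11}  B2 = {7, 10, 11, 12}  B3 = {4, 7, 10, 12}  B4 = {4, 5, 10, 12}  B5 = {4, 5, 9, 12}  B6 = {0, 4, 5, 9}  B7 = {0, 5, 6, 9}  B8 = {0, 6, 9, 13}  B9 = {0, 6, 13, 14}  B10 = {6, 8, 13, 14}  B11 = {2, 8, 13, 14}  B12 = {1, 2, 8, 14}
Tree: B1–B2, B2–B3, B3–B4, B4–B5, B5–B6, B6–B7, B7–B8, B8–B9, B9–B10, B10–B11, B11–B12
The largest bag has 4 vertices, giving width 3; this decomposition certifies tw(G) ≤ 3. For the lower bound: the 4 vertex sets {3,7,11}, {10}, {12}, {0,4,5,9} are disjoint, each induces a connected subgraph, and every pair is joined by at least one edge of G. Contracting each set to a single vertex therefore yields K_{4} as a minor, and since treewidth is minor-monotone, tw(G) ≥ tw(K_{4}) = 3. The upper and lower bounds meet at 3, so that is the treewidth.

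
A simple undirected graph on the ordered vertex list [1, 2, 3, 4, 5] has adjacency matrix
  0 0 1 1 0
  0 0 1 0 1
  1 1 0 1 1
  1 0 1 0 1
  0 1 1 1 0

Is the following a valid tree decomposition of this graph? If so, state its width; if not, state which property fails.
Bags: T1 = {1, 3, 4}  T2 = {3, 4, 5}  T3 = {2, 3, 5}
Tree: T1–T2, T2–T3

Yes; width 2.

Checking the three conditions: (i) the bags cover all of {1, 2, 3, 4, 5}; (ii) for each edge, some bag contains both endpoints; (iii) the bags containing any fixed vertex form a subtree. All hold, so the decomposition is valid with width 3 − 1 = 2.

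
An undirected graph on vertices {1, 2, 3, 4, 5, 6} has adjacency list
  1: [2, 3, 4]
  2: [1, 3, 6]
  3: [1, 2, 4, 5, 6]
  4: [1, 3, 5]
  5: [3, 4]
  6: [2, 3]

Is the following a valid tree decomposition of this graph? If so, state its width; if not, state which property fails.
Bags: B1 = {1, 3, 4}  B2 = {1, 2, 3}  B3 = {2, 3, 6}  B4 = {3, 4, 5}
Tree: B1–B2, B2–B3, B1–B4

Vertex coverage: the bags together contain {1, 2, 3, 4, 5, 6}, the full vertex set. Edge coverage: each edge of G has both endpoints in at least one bag. Running intersection: for every vertex, the bags containing it form a connected subtree. All three properties hold, so this is a valid tree decomposition of width max|bag| − 1 = 2, and hence tw(G) ≤ 2.

Yes; width 2.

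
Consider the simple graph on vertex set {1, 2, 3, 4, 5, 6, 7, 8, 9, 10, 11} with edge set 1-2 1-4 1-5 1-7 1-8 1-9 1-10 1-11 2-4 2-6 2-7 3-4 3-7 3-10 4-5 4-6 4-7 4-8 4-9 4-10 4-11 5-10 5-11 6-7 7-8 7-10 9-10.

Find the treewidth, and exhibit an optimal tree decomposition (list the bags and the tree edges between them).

Each bag holds 4 vertices, so the decomposition has width 3, which upper-bounds the treewidth. For the lower bound, the 4 vertices {1, 4, 9, 10} are pairwise adjacent, and any tree decomposition puts a clique entirely inside one bag — forcing width ≥ 3. Combining the bounds, tw(G) = 3.

Treewidth 3.
One such decomposition:
Bags: B1 = {1, 4, 9, 10}  B2 = {1, 4, 5, 10}  B3 = {1, 4, 7, 10}  B4 = {1, 2, 4, 7}  B5 = {1, 4, 5, 11}  B6 = {3, 4, 7, 10}  B7 = {1, 4, 7, 8}  B8 = {2, 4, 6, 7}
Tree: B1–B2, B1–B3, B3–B4, B2–B5, B3–B6, B4–B7, B4–B8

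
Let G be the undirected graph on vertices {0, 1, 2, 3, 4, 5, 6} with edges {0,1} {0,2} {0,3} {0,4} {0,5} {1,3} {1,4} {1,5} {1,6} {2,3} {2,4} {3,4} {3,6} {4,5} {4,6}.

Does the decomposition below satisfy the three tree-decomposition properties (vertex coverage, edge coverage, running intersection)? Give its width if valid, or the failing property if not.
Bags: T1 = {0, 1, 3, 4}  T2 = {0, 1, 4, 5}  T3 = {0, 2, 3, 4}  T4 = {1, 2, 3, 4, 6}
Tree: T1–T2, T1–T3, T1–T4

A tree decomposition must satisfy three properties: every vertex lies in some bag; for every edge, both endpoints lie together in some bag; and for every vertex, the bags containing it form a connected subtree. Here bags containing vertex 2 are not connected in the tree, so the decomposition is invalid.

No — bags containing vertex 2 are not connected in the tree.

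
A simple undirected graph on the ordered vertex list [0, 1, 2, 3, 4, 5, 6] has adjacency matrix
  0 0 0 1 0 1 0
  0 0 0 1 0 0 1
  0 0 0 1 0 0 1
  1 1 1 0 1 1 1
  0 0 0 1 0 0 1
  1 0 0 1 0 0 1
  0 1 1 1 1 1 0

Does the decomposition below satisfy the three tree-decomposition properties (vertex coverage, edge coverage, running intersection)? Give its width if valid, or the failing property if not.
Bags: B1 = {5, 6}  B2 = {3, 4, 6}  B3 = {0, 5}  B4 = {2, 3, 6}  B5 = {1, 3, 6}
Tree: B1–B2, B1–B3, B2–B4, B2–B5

A tree decomposition must satisfy three properties: every vertex lies in some bag; for every edge, both endpoints lie together in some bag; and for every vertex, the bags containing it form a connected subtree. Here edge (3,5) lies in no bag, so the decomposition is invalid.

No — edge (3,5) lies in no bag.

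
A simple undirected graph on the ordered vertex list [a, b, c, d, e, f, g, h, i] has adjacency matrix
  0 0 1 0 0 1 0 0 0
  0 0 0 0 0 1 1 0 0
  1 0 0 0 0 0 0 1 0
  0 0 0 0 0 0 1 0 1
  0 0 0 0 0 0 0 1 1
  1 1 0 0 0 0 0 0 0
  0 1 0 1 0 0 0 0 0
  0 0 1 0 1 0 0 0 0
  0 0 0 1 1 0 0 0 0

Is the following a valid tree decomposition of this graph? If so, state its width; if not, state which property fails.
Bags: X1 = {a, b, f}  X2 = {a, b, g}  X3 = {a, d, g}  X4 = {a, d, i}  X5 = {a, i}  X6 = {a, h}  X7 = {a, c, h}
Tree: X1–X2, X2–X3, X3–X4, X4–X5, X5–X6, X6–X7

No — vertex e appears in no bag.

A tree decomposition must satisfy three properties: every vertex lies in some bag; for every edge, both endpoints lie together in some bag; and for every vertex, the bags containing it form a connected subtree. Here vertex e appears in no bag, so the decomposition is invalid.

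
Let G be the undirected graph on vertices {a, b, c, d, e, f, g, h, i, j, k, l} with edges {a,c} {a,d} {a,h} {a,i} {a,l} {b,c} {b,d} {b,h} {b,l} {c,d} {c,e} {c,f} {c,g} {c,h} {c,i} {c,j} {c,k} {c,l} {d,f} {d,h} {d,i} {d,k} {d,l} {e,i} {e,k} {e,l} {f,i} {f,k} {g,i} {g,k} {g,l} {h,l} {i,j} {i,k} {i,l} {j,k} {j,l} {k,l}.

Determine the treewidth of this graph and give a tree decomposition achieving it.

Every bag has size at most 5, so the width is 5 − 1 = 4 and tw(G) ≤ 4. Conversely, {c, d, f, i, k} is a clique of size 5, and the vertices of any clique must share a bag in every tree decomposition; so some bag has ≥ 5 vertices and tw(G) ≥ 4. Therefore the treewidth is 4.

Treewidth 4.
Bags: B1 = {a, c, d, i, l}  B2 = {c, d, i, k, l}  B3 = {a, c, d, h, l}  B4 = {c, d, f, i, k}  B5 = {c, e, i, k, l}  B6 = {b, c, d, h, l}  B7 = {c, g, i, k, l}  B8 = {c, i, j, k, l}
Tree: B1–B2, B1–B3, B2–B4, B2–B5, B3–B6, B5–B7, B7–B8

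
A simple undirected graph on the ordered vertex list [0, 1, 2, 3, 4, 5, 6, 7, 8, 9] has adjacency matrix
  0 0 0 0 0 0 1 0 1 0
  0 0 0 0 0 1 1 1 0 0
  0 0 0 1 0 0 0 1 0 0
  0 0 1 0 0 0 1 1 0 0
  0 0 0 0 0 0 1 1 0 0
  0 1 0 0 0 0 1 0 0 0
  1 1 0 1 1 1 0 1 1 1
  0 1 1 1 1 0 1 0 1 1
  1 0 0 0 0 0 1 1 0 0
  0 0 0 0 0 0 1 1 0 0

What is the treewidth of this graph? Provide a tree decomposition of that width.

Treewidth 2.
Bags: B1 = {3, 6, 7}  B2 = {6, 7, 8}  B3 = {4, 6, 7}  B4 = {1, 6, 7}  B5 = {0, 6, 8}  B6 = {6, 7, 9}  B7 = {2, 3, 7}  B8 = {1, 5, 6}
Tree: B1–B2, B1–B3, B1–B4, B2–B5, B2–B6, B1–B7, B4–B8

Every bag has size at most 3, so the width is 3 − 1 = 2 and tw(G) ≤ 2. Conversely, {2, 3, 7} is a clique of size 3, and the vertices of any clique must share a bag in every tree decomposition; so some bag has ≥ 3 vertices and tw(G) ≥ 2. Combining the bounds, tw(G) = 2.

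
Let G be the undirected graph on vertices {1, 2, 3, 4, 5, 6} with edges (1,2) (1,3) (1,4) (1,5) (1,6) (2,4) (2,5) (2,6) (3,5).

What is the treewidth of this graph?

A width-2 tree decomposition is:
Bags: B1 = {1, 2, 5}  B2 = {1, 2, 4}  B3 = {1, 3, 5}  B4 = {1, 2, 6}
Tree: B1–B2, B1–B3, B1–B4
The largest bag has 3 vertices, giving width 2; this decomposition certifies tw(G) ≤ 2. On the other hand G contains the 3-clique {1, 2, 4}. A clique must lie in a single bag of any decomposition, so no decomposition can have width below 2. The upper and lower bounds meet at 2, so that is the treewidth.

2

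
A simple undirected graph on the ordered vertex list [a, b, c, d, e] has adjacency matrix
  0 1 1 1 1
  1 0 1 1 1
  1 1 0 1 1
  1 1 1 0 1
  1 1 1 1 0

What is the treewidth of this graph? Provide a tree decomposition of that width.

Treewidth 4.
Bags: B1 = {a, b, c, d, e}
Tree: (single bag)

A single bag containing all 5 vertices is trivially a valid decomposition of width 4. On the other hand G contains the 5-clique {a, b, c, d, e}. A clique must lie in a single bag of any decomposition, so no decomposition can have width below 4. The upper and lower bounds meet at 4, so that is the treewidth.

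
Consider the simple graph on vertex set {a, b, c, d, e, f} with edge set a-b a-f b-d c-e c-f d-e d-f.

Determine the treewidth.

A width-2 tree decomposition is:
Bags: B1 = {a, b, f}  B2 = {b, d, f}  B3 = {c, d, f}  B4 = {c, d, e}
Tree: B1–B2, B2–B3, B3–B4
The largest bag has 3 vertices, giving width 2; this decomposition certifies tw(G) ≤ 2. The edges a–b–d–f–a form a cycle, so G is not a tree and its treewidth is at least 2. Hence tw(G) = 2 exactly.

2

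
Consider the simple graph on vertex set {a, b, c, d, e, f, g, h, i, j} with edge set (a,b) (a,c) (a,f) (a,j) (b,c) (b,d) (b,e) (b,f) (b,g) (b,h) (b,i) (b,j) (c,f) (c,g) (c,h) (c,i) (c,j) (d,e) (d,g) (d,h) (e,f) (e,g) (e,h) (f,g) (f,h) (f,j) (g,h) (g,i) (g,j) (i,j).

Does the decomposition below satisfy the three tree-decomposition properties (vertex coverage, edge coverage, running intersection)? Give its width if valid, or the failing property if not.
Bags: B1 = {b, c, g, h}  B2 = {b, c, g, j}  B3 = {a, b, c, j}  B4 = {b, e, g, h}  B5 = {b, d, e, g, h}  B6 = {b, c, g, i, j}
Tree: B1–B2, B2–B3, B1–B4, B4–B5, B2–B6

No — vertex f appears in no bag.

A tree decomposition must satisfy three properties: every vertex lies in some bag; for every edge, both endpoints lie together in some bag; and for every vertex, the bags containing it form a connected subtree. Here vertex f appears in no bag, so the decomposition is invalid.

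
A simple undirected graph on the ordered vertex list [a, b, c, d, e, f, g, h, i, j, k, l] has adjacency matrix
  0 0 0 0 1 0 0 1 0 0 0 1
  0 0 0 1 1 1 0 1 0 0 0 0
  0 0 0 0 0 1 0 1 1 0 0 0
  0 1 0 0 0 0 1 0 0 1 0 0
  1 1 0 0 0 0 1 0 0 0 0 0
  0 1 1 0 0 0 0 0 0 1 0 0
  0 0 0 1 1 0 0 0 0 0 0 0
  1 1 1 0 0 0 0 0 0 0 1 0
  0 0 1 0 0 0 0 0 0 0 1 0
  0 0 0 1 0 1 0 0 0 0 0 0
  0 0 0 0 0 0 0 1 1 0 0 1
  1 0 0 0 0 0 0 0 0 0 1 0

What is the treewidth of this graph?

3

A width-3 tree decomposition is:
Bags: B1 = {d, f, g, j}  B2 = {b, d, f, g}  B3 = {b, e, f, g}  B4 = {b, c, e, f}  B5 = {b, c, e, h}  B6 = {a, c, e, h}  B7 = {a, c, h, i}  B8 = {a, h, i, k}  B9 = {a, i, k, l}
Tree: B1–B2, B2–B3, B3–B4, B4–B5, B5–B6, B6–B7, B7–B8, B8–B9
Every bag has size at most 4, so the width is 4 − 1 = 3 and tw(G) ≤ 3. For the lower bound: the 4 vertex sets {d,g,j}, {f}, {b}, {a,c,e,h} are disjoint, each induces a connected subgraph, and every pair is joined by at least one edge of G. Contracting each set to a single vertex therefore yields K_{4} as a minor, and since treewidth is minor-monotone, tw(G) ≥ tw(K_{4}) = 3. Hence tw(G) = 3 exactly.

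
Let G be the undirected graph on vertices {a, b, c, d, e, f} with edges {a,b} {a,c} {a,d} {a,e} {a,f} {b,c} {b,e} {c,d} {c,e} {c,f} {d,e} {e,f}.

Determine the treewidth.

A width-3 tree decomposition is:
Bags: B1 = {a, b, c, e}  B2 = {a, c, d, e}  B3 = {a, c, e, f}
Tree: B1–B2, B1–B3
The largest bag has 4 vertices, giving width 3; this decomposition certifies tw(G) ≤ 3. Conversely, {a, c, d, e} is a clique of size 4, and the vertices of any clique must share a bag in every tree decomposition; so some bag has ≥ 4 vertices and tw(G) ≥ 3. Hence tw(G) = 3 exactly.

3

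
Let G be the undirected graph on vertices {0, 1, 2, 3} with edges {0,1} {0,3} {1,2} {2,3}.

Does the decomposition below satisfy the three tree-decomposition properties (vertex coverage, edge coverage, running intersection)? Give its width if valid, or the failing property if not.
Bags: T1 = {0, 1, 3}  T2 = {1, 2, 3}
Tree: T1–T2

Every vertex of G appears in some bag (union = {0, 1, 2, 3}); every edge is covered by a bag; and for each vertex v the set of bags containing v is connected in the bag tree. The decomposition is therefore valid. The largest bag has 3 vertices, so the width is 2.

Yes; width 2.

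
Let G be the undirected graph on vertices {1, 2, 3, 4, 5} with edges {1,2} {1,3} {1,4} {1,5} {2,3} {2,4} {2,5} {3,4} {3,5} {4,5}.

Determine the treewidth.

A width-4 tree decomposition is:
Bags: B1 = {1, 2, 3, 4, 5}
Tree: (single bag)
A single bag containing all 5 vertices is trivially a valid decomposition of width 4. On the other hand G contains the 5-clique {1, 2, 3, 4, 5}. A clique must lie in a single bag of any decomposition, so no decomposition can have width below 4. The upper and lower bounds meet at 4, so that is the treewidth.

4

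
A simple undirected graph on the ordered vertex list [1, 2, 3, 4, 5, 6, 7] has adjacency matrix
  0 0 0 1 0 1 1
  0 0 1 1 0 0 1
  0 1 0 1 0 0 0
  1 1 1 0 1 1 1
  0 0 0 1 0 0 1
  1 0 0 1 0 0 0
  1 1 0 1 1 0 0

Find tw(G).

A width-2 tree decomposition is:
Bags: B1 = {2, 4, 7}  B2 = {2, 3, 4}  B3 = {4, 5, 7}  B4 = {1, 4, 7}  B5 = {1, 4, 6}
Tree: B1–B2, B1–B3, B1–B4, B4–B5
The largest bag has 3 vertices, giving width 2; this decomposition certifies tw(G) ≤ 2. For the lower bound, the 3 vertices {2, 3, 4} are pairwise adjacent, and any tree decomposition puts a clique entirely inside one bag — forcing width ≥ 2. Combining the bounds, tw(G) = 2.

2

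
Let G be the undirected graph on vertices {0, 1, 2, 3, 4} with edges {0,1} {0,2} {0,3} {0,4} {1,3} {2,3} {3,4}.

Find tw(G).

A width-2 tree decomposition is:
Bags: B1 = {0, 2, 3}  B2 = {0, 3, 4}  B3 = {0, 1, 3}
Tree: B1–B2, B2–B3
Every bag has size at most 3, so the width is 3 − 1 = 2 and tw(G) ≤ 2. For the lower bound, the 3 vertices {0, 1, 3} are pairwise adjacent, and any tree decomposition puts a clique entirely inside one bag — forcing width ≥ 2. The upper and lower bounds meet at 2, so that is the treewidth.

2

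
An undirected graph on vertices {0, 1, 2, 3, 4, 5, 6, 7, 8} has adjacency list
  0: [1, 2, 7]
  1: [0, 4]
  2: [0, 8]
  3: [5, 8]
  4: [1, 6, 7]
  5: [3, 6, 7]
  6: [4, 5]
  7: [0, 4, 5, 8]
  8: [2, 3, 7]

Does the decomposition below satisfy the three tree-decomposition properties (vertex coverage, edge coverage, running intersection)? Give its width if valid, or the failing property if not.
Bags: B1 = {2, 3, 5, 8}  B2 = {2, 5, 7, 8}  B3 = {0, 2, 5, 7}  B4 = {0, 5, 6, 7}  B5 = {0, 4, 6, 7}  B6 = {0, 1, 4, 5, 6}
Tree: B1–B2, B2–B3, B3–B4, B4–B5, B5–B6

No — bags containing vertex 5 are not connected in the tree.

A tree decomposition must satisfy three properties: every vertex lies in some bag; for every edge, both endpoints lie together in some bag; and for every vertex, the bags containing it form a connected subtree. Here bags containing vertex 5 are not connected in the tree, so the decomposition is invalid.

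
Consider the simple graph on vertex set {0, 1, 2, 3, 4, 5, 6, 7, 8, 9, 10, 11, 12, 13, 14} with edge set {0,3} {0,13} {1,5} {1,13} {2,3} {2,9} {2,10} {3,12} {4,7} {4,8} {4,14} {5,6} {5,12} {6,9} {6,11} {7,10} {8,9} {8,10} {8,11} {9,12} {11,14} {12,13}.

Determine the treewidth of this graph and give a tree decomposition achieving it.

The largest bag has 4 vertices, giving width 3; this decomposition certifies tw(G) ≤ 3. For the lower bound: the 4 vertex sets {4,7,14}, {11}, {8}, {2,6,9,10} are disjoint, each induces a connected subgraph, and every pair is joined by at least one edge of G. Contracting each set to a single vertex therefore yields K_{4} as a minor, and since treewidth is minor-monotone, tw(G) ≥ tw(K_{4}) = 3. Combining the bounds, tw(G) = 3.

Treewidth 3.
One optimal decomposition is:
Bags: B1 = {4, 7, 11, 14}  B2 = {4, 7, 8, 11}  B3 = {7, 8, 10, 11}  B4 = {6, 8, 10, 11}  B5 = {6, 8, 9, 10}  B6 = {2, 6, 9, 10}  B7 = {2, 5, 6, 9}  B8 = {2, 5, 9, 12}  B9 = {2, 3, 5, 12}  B10 = {1, 3, 5, 12}  B11 = {1, 3, 12, 13}  B12 = {0, 1, 3, 13}
Tree: B1–B2, B2–B3, B3–B4, B4–B5, B5–B6, B6–B7, B7–B8, B8–B9, B9–B10, B10–B11, B11–B12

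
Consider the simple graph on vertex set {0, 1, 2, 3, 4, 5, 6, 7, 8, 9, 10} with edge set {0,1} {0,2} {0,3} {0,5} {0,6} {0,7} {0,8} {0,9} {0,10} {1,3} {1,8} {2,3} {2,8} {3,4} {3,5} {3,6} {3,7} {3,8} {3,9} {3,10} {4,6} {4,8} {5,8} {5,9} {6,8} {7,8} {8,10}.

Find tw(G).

A width-3 tree decomposition is:
Bags: B1 = {0, 1, 3, 8}  B2 = {0, 3, 5, 8}  B3 = {0, 3, 6, 8}  B4 = {0, 3, 8, 10}  B5 = {0, 3, 5, 9}  B6 = {0, 2, 3, 8}  B7 = {3, 4, 6, 8}  B8 = {0, 3, 7, 8}
Tree: B1–B2, B2–B3, B2–B4, B2–B5, B1–B6, B3–B7, B4–B8
Each bag holds 4 vertices, so the decomposition has width 3, which upper-bounds the treewidth. On the other hand G contains the 4-clique {0, 1, 3, 8}. A clique must lie in a single bag of any decomposition, so no decomposition can have width below 3. Therefore the treewidth is 3.

3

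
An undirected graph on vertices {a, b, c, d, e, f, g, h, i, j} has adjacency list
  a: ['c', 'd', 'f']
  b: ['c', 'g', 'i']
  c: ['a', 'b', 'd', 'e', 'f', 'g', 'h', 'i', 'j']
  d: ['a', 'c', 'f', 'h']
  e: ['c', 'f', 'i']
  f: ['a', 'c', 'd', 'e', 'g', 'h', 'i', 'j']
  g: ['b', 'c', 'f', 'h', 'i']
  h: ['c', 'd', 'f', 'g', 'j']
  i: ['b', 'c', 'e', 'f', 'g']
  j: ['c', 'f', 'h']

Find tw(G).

A width-3 tree decomposition is:
Bags: B1 = {c, f, g, i}  B2 = {c, f, g, h}  B3 = {c, f, h, j}  B4 = {c, d, f, h}  B5 = {b, c, g, i}  B6 = {c, e, f, i}  B7 = {a, c, d, f}
Tree: B1–B2, B2–B3, B2–B4, B1–B5, B1–B6, B4–B7
Each bag holds 4 vertices, so the decomposition has width 3, which upper-bounds the treewidth. Conversely, {c, e, f, i} is a clique of size 4, and the vertices of any clique must share a bag in every tree decomposition; so some bag has ≥ 4 vertices and tw(G) ≥ 3. The upper and lower bounds meet at 3, so that is the treewidth.

3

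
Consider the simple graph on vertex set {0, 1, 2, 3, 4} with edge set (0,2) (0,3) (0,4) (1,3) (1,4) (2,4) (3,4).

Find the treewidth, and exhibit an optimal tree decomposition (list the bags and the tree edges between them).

Every bag has size at most 3, so the width is 3 − 1 = 2 and tw(G) ≤ 2. On the other hand G contains the 3-clique {0, 2, 4}. A clique must lie in a single bag of any decomposition, so no decomposition can have width below 2. Hence tw(G) = 2 exactly.

Treewidth 2.
One optimal decomposition is:
Bags: B1 = {1, 3, 4}  B2 = {0, 3, 4}  B3 = {0, 2, 4}
Tree: B1–B2, B2–B3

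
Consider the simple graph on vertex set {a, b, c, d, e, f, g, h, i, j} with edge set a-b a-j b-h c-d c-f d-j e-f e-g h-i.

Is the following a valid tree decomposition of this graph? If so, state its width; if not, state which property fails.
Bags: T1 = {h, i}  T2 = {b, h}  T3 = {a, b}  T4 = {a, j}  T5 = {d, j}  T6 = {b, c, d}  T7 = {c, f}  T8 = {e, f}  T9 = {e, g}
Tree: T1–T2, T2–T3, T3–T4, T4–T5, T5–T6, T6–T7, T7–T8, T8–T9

A tree decomposition must satisfy three properties: every vertex lies in some bag; for every edge, both endpoints lie together in some bag; and for every vertex, the bags containing it form a connected subtree. Here bags containing vertex b are not connected in the tree, so the decomposition is invalid.

No — bags containing vertex b are not connected in the tree.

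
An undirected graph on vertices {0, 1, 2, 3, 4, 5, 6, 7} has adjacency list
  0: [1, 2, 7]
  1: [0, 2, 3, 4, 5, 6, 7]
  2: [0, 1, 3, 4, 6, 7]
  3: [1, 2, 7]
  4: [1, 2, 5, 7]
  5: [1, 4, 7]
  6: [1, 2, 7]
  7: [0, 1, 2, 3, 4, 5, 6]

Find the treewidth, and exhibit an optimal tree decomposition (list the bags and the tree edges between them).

Each bag holds 4 vertices, so the decomposition has width 3, which upper-bounds the treewidth. On the other hand G contains the 4-clique {0, 1, 2, 7}. A clique must lie in a single bag of any decomposition, so no decomposition can have width below 3. Therefore the treewidth is 3.

Treewidth 3.
Bags: B1 = {1, 2, 4, 7}  B2 = {0, 1, 2, 7}  B3 = {1, 4, 5, 7}  B4 = {1, 2, 6, 7}  B5 = {1, 2, 3, 7}
Tree: B1–B2, B1–B3, B2–B4, B1–B5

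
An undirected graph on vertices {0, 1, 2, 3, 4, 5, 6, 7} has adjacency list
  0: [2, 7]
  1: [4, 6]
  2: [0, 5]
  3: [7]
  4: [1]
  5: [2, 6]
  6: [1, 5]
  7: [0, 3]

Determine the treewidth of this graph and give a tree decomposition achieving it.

Each bag holds 2 vertices, so the decomposition has width 1, which upper-bounds the treewidth. G has an edge, so its treewidth is at least 1. Therefore the treewidth is 1.

Treewidth 1.
Bags: B1 = {1, 4}  B2 = {1, 6}  B3 = {5, 6}  B4 = {2, 5}  B5 = {0, 2}  B6 = {0, 7}  B7 = {3, 7}
Tree: B1–B2, B2–B3, B3–B4, B4–B5, B5–B6, B6–B7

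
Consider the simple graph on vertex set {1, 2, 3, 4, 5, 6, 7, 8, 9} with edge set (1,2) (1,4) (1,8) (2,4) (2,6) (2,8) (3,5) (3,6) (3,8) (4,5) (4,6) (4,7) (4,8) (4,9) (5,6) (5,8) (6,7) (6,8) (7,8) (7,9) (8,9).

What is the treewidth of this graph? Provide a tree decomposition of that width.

Each bag holds 4 vertices, so the decomposition has width 3, which upper-bounds the treewidth. On the other hand G contains the 4-clique {3, 5, 6, 8}. A clique must lie in a single bag of any decomposition, so no decomposition can have width below 3. Combining the bounds, tw(G) = 3.

Treewidth 3.
Bags: B1 = {2, 4, 6, 8}  B2 = {4, 5, 6, 8}  B3 = {4, 6, 7, 8}  B4 = {1, 2, 4, 8}  B5 = {3, 5, 6, 8}  B6 = {4, 7, 8, 9}
Tree: B1–B2, B1–B3, B1–B4, B2–B5, B3–B6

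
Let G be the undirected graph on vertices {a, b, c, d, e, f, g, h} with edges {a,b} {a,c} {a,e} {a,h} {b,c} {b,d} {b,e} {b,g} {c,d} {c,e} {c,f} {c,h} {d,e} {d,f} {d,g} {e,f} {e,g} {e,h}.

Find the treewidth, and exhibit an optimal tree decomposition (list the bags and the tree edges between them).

Treewidth 3.
One such decomposition:
Bags: B1 = {a, b, c, e}  B2 = {a, c, e, h}  B3 = {b, c, d, e}  B4 = {b, d, e, g}  B5 = {c, d, e, f}
Tree: B1–B2, B1–B3, B3–B4, B3–B5

The largest bag has 4 vertices, giving width 3; this decomposition certifies tw(G) ≤ 3. On the other hand G contains the 4-clique {b, d, e, g}. A clique must lie in a single bag of any decomposition, so no decomposition can have width below 3. Therefore the treewidth is 3.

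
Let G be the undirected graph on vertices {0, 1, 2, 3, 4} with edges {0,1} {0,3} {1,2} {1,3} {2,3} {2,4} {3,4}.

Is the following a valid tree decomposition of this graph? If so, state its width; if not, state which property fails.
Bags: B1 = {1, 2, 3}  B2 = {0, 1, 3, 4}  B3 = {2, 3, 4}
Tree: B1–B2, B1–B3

A tree decomposition must satisfy three properties: every vertex lies in some bag; for every edge, both endpoints lie together in some bag; and for every vertex, the bags containing it form a connected subtree. Here bags containing vertex 4 are not connected in the tree, so the decomposition is invalid.

No — bags containing vertex 4 are not connected in the tree.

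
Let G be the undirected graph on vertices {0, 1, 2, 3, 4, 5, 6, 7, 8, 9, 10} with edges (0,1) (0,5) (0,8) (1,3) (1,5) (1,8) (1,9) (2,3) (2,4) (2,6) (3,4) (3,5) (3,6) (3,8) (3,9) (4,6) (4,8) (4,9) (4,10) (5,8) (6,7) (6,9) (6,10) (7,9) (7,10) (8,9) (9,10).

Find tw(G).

A width-3 tree decomposition is:
Bags: B1 = {3, 4, 6, 9}  B2 = {4, 6, 9, 10}  B3 = {6, 7, 9, 10}  B4 = {2, 3, 4, 6}  B5 = {3, 4, 8, 9}  B6 = {1, 3, 8, 9}  B7 = {1, 3, 5, 8}  B8 = {0, 1, 5, 8}
Tree: B1–B2, B2–B3, B1–B4, B1–B5, B5–B6, B6–B7, B7–B8
Each bag holds 4 vertices, so the decomposition has width 3, which upper-bounds the treewidth. Conversely, {0, 1, 5, 8} is a clique of size 4, and the vertices of any clique must share a bag in every tree decomposition; so some bag has ≥ 4 vertices and tw(G) ≥ 3. Therefore the treewidth is 3.

3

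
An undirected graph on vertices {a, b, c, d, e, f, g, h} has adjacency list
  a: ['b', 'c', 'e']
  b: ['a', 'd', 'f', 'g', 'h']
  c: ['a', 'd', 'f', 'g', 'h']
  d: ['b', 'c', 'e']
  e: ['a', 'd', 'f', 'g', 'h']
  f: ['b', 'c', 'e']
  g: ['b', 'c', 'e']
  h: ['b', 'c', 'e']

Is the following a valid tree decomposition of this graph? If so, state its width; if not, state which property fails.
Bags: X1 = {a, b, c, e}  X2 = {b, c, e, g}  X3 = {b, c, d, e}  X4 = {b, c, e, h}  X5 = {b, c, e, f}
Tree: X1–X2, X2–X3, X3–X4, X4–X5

Every vertex of G appears in some bag (union = {a, b, c, d, e, f, g, h}); every edge is covered by a bag; and for each vertex v the set of bags containing v is connected in the bag tree. The decomposition is therefore valid. The largest bag has 4 vertices, so the width is 3.

Yes; width 3.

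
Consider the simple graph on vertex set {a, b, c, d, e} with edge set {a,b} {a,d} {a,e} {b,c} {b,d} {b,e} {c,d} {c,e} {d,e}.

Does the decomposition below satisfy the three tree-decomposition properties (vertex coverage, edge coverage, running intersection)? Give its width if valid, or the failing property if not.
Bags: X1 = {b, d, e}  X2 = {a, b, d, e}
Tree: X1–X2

A tree decomposition must satisfy three properties: every vertex lies in some bag; for every edge, both endpoints lie together in some bag; and for every vertex, the bags containing it form a connected subtree. Here vertex c appears in no bag, so the decomposition is invalid.

No — vertex c appears in no bag.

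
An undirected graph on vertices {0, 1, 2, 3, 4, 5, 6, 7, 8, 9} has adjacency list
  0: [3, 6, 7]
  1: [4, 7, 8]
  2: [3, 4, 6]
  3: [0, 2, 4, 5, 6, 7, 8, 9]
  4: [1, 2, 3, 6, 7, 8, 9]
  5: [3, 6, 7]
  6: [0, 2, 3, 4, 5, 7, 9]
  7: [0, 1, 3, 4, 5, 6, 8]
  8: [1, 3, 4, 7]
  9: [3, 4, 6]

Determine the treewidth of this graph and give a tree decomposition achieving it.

The largest bag has 4 vertices, giving width 3; this decomposition certifies tw(G) ≤ 3. For the lower bound, the 4 vertices {1, 4, 7, 8} are pairwise adjacent, and any tree decomposition puts a clique entirely inside one bag — forcing width ≥ 3. Combining the bounds, tw(G) = 3.

Treewidth 3.
Bags: B1 = {0, 3, 6, 7}  B2 = {3, 4, 6, 7}  B3 = {2, 3, 4, 6}  B4 = {3, 4, 7, 8}  B5 = {3, 5, 6, 7}  B6 = {3, 4, 6, 9}  B7 = {1, 4, 7, 8}
Tree: B1–B2, B2–B3, B2–B4, B1–B5, B3–B6, B4–B7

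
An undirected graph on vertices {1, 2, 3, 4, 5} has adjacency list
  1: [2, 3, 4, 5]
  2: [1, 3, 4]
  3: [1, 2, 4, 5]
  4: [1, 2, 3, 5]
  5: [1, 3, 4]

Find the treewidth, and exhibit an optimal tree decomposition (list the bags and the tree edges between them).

Treewidth 3.
One such decomposition:
Bags: B1 = {1, 3, 4, 5}  B2 = {1, 2, 3, 4}
Tree: B1–B2

Every bag has size at most 4, so the width is 4 − 1 = 3 and tw(G) ≤ 3. Conversely, {1, 2, 3, 4} is a clique of size 4, and the vertices of any clique must share a bag in every tree decomposition; so some bag has ≥ 4 vertices and tw(G) ≥ 3. Hence tw(G) = 3 exactly.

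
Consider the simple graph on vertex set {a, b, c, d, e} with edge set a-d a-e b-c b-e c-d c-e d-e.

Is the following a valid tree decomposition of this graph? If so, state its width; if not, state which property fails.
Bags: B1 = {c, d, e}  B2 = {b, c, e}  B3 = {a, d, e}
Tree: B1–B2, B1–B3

Yes; width 2.

Every vertex of G appears in some bag (union = {a, b, c, d, e}); every edge is covered by a bag; and for each vertex v the set of bags containing v is connected in the bag tree. The decomposition is therefore valid. The largest bag has 3 vertices, so the width is 2.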